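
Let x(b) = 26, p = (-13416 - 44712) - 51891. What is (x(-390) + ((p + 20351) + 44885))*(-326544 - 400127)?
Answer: 32523613947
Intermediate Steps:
p = -110019 (p = -58128 - 51891 = -110019)
(x(-390) + ((p + 20351) + 44885))*(-326544 - 400127) = (26 + ((-110019 + 20351) + 44885))*(-326544 - 400127) = (26 + (-89668 + 44885))*(-726671) = (26 - 44783)*(-726671) = -44757*(-726671) = 32523613947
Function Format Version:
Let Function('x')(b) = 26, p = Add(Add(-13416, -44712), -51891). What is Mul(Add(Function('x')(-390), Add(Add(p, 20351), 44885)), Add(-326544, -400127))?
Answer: 32523613947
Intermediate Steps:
p = -110019 (p = Add(-58128, -51891) = -110019)
Mul(Add(Function('x')(-390), Add(Add(p, 20351), 44885)), Add(-326544, -400127)) = Mul(Add(26, Add(Add(-110019, 20351), 44885)), Add(-326544, -400127)) = Mul(Add(26, Add(-89668, 44885)), -726671) = Mul(Add(26, -44783), -726671) = Mul(-44757, -726671) = 32523613947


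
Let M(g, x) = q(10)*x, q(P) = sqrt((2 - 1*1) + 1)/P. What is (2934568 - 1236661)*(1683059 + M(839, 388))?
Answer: 2857677657513 + 329393958*sqrt(2)/5 ≈ 2.8578e+12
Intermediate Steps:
q(P) = sqrt(2)/P (q(P) = sqrt((2 - 1) + 1)/P = sqrt(1 + 1)/P = sqrt(2)/P)
M(g, x) = x*sqrt(2)/10 (M(g, x) = (sqrt(2)/10)*x = x*sqrt(2)/10)
(2934568 - 1236661)*(1683059 + M(839, 388)) = (2934568 - 1236661)*(1683059 + (1/10)*388*sqrt(2)) = 1697907*(1683059 + 194*sqrt(2)/5) = 2857677657513 + 329393958*sqrt(2)/5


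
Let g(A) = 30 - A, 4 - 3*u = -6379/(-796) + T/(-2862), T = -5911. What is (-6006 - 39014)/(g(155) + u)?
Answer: 153843604560/434078123 ≈ 354.41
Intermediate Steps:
u = -6924623/3417228 (u = 4/3 - (-6379/(-796) - 5911/(-2862))/3 = 4/3 - (-6379*(-1/796) - 5911*(-1/2862))/3 = 4/3 - (6379/796 + 5911/2862)/3 = 4/3 - 1/3*11480927/1139076 = 4/3 - 11480927/3417228 = -6924623/3417228 ≈ -2.0264)
(-6006 - 39014)/(g(155) + u) = (-6006 - 39014)/((30 - 1*155) - 6924623/3417228) = -45020/((30 - 155) - 6924623/3417228) = -45020/(-125 - 6924623/3417228) = -45020/(-434078123/3417228) = -45020*(-3417228/434078123) = 153843604560/434078123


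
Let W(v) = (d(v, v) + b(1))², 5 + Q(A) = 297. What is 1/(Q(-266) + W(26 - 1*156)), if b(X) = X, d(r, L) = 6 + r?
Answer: 1/15421 ≈ 6.4847e-5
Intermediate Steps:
Q(A) = 292 (Q(A) = -5 + 297 = 292)
W(v) = (7 + v)² (W(v) = ((6 + v) + 1)² = (7 + v)²)
1/(Q(-266) + W(26 - 1*156)) = 1/(292 + (7 + (26 - 1*156))²) = 1/(292 + (7 + (26 - 156))²) = 1/(292 + (7 - 130)²) = 1/(292 + (-123)²) = 1/(292 + 15129) = 1/15421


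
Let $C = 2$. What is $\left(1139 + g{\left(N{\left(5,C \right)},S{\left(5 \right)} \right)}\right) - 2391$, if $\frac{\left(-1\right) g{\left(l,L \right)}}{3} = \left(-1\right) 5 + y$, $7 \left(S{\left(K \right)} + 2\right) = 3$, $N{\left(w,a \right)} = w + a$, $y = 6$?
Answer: $-1255$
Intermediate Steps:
$N{\left(w,a \right)} = a + w$
$S{\left(K \right)} = - \frac{11}{7}$ ($S{\left(K \right)} = -2 + \frac{1}{7} \cdot 3 = -2 + \frac{3}{7} = - \frac{11}{7}$)
$g{\left(l,L \right)} = -3$ ($g{\left(l,L \right)} = - 3 \left(\left(-1\right) 5 + 6\right) = - 3 \left(-5 + 6\right) = \left(-3\right) 1 = -3$)
$\left(1139 + g{\left(N{\left(5,C \right)},S{\left(5 \right)} \right)}\right) - 2391 = \left(1139 - 3\right) - 2391 = 1136 - 2391 = -1255$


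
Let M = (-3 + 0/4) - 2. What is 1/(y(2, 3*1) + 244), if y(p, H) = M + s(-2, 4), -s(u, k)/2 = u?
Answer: 1/243 ≈ 0.0041152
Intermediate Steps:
s(u, k) = -2*u
M = -5 (M = (-3 + 0*(1/4)) - 2 = (-3 + 0) - 2 = -3 - 2 = -5)
y(p, H) = -1 (y(p, H) = -5 - 2*(-2) = -5 + 4 = -1)
1/(y(2, 3*1) + 244) = 1/(-1 + 244) = 1/243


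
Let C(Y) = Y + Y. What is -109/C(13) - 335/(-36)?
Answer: 2393/468 ≈ 5.1133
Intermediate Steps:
C(Y) = 2*Y
-109/C(13) - 335/(-36) = -109/(2*13) - 335/(-36) = -109/26 - 335*(-1/36) = -109*1/26 + 335/36 = -109/26 + 335/36 = 2393/468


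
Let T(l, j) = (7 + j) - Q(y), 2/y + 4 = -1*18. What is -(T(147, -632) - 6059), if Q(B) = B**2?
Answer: 808765/121 ≈ 6684.0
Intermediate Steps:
y = -1/11 (y = 2/(-4 - 1*18) = 2/(-4 - 18) = 2/(-22) = 2*(-1/22) = -1/11 ≈ -0.090909)
T(l, j) = 846/121 + j (T(l, j) = (7 + j) - (-1/11)**2 = (7 + j) - 1*1/121 = (7 + j) - 1/121 = 846/121 + j)
-(T(147, -632) - 6059) = -((846/121 - 632) - 6059) = -(-75626/121 - 6059) = -1*(-808765/121) = 808765/121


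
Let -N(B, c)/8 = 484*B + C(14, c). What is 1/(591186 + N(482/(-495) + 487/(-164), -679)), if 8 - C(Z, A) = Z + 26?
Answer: 1845/1119380434 ≈ 1.6482e-6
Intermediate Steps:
C(Z, A) = -18 - Z (C(Z, A) = 8 - (Z + 26) = 8 - (26 + Z) = 8 + (-26 - Z) = -18 - Z)
N(B, c) = 256 - 3872*B (N(B, c) = -8*(484*B + (-18 - 1*14)) = -8*(484*B + (-18 - 14)) = -8*(484*B - 32) = -8*(-32 + 484*B) = 256 - 3872*B)
1/(591186 + N(482/(-495) + 487/(-164), -679)) = 1/(591186 + (256 - 3872*(482/(-495) + 487/(-164)))) = 1/(591186 + (256 - 3872*(482*(-1/495) + 487*(-1/164)))) = 1/(591186 + (256 - 3872*(-482/495 - 487/164))) = 1/(591186 + (256 - 3872*(-320113/81180))) = 1/(591186 + (256 + 28169944/1845)) = 1/(591186 + 28642264/1845) = 1/(1119380434/1845) = 1845/1119380434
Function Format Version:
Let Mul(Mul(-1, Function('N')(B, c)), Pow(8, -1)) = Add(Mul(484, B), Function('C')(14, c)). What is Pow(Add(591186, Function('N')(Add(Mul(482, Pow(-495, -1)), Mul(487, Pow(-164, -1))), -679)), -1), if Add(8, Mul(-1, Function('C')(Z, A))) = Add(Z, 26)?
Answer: Rational(1845, 1119380434) ≈ 1.6482e-6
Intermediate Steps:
Function('C')(Z, A) = Add(-18, Mul(-1, Z)) (Function('C')(Z, A) = Add(8, Mul(-1, Add(Z, 26))) = Add(8, Mul(-1, Add(26, Z))) = Add(8, Add(-26, Mul(-1, Z))) = Add(-18, Mul(-1, Z)))
Function('N')(B, c) = Add(256, Mul(-3872, B)) (Function('N')(B, c) = Mul(-8, Add(Mul(484, B), Add(-18, Mul(-1, 14)))) = Mul(-8, Add(Mul(484, B), Add(-18, -14))) = Mul(-8, Add(Mul(484, B), -32)) = Mul(-8, Add(-32, Mul(484, B))) = Add(256, Mul(-3872, B)))
Pow(Add(591186, Function('N')(Add(Mul(482, Pow(-495, -1)), Mul(487, Pow(-164, -1))), -679)), -1) = Pow(Add(591186, Add(256, Mul(-3872, Add(Mul(482, Pow(-495, -1)), Mul(487, Pow(-164, -1)))))), -1) = Pow(Add(591186, Add(256, Mul(-3872, Add(Mul(482, Rational(-1, 495)), Mul(487, Rational(-1, 164)))))), -1) = Pow(Add(591186, Add(256, Mul(-3872, Add(Rational(-482, 495), Rational(-487, 164))))), -1) = Pow(Add(591186, Add(256, Mul(-3872, Rational(-320113, 81180)))), -1) = Pow(Add(591186, Add(256, Rational(28169944, 1845))), -1) = Pow(Add(591186, Rational(28642264, 1845)), -1) = Pow(Rational(1119380434, 1845), -1) = Rational(1845, 1119380434)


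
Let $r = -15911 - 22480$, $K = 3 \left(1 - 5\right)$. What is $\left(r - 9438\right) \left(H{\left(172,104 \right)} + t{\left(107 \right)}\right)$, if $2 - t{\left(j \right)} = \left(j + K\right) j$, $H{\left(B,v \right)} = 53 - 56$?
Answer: $486229614$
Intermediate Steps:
$K = -12$ ($K = 3 \left(-4\right) = -12$)
$H{\left(B,v \right)} = -3$
$r = -38391$
$t{\left(j \right)} = 2 - j \left(-12 + j\right)$ ($t{\left(j \right)} = 2 - \left(j - 12\right) j = 2 - \left(-12 + j\right) j = 2 - j \left(-12 + j\right)$)
$\left(r - 9438\right) \left(H{\left(172,104 \right)} + t{\left(107 \right)}\right) = \left(-38391 - 9438\right) \left(-3 + \left(2 - 107^{2} + 12 \cdot 107\right)\right) = - 47829 \left(-3 + \left(2 - 11449 + 1284\right)\right) = - 47829 \left(-3 - 10163\right) = \left(-47829\right) \left(-10166\right) = 486229614$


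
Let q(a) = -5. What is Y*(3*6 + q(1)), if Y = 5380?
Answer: 69940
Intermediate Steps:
Y*(3*6 + q(1)) = 5380*(3*6 - 5) = 5380*(18 - 5) = 5380*13 = 69940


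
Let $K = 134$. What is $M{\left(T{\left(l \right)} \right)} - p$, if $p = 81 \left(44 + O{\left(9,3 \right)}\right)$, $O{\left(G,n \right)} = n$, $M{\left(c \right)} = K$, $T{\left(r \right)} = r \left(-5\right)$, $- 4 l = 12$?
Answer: $-3673$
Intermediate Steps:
$l = -3$ ($l = \left(- \frac{1}{4}\right) 12 = -3$)
$T{\left(r \right)} = - 5 r$
$M{\left(c \right)} = 134$
$p = 3807$ ($p = 81 \left(44 + 3\right) = 81 \cdot 47 = 3807$)
$M{\left(T{\left(l \right)} \right)} - p = 134 - 3807 = -3673$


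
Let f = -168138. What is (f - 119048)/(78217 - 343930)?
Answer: 287186/265713 ≈ 1.0808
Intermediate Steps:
(f - 119048)/(78217 - 343930) = (-168138 - 119048)/(78217 - 343930) = -287186/(-265713) = -287186*(-1/265713) = 287186/265713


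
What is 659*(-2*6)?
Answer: -7908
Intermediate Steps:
659*(-2*6) = 659*(-12) = -7908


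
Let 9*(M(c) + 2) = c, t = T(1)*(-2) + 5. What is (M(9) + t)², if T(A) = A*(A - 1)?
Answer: 16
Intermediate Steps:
T(A) = A*(-1 + A)
t = 5 (t = (1*(-1 + 1))*(-2) + 5 = (1*0)*(-2) + 5 = 0*(-2) + 5 = 0 + 5 = 5)
M(c) = -2 + c/9
(M(9) + t)² = ((-2 + (⅑)*9) + 5)² = ((-2 + 1) + 5)² = (-1 + 5)² = 4² = 16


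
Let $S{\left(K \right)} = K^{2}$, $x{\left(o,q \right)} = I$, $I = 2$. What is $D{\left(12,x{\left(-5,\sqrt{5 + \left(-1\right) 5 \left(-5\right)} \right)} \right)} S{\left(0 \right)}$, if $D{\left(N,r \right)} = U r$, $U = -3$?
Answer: $0$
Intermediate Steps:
$x{\left(o,q \right)} = 2$
$D{\left(N,r \right)} = - 3 r$
$D{\left(12,x{\left(-5,\sqrt{5 + \left(-1\right) 5 \left(-5\right)} \right)} \right)} S{\left(0 \right)} = \left(-3\right) 2 \cdot 0^{2} = \left(-6\right) 0 = 0$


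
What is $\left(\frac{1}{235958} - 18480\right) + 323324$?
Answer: $\frac{71930380553}{235958} \approx 3.0484 \cdot 10^{5}$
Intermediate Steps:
$\left(\frac{1}{235958} - 18480\right) + 323324 = - \frac{4360503839}{235958} + 323324 = \frac{71930380553}{235958}$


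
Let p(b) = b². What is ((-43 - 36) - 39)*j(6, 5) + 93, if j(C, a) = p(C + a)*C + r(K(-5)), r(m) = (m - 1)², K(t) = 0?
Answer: -85693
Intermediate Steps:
r(m) = (-1 + m)²
j(C, a) = 1 + C*(C + a)² (j(C, a) = (C + a)²*C + (-1 + 0)² = C*(C + a)² + (-1)² = C*(C + a)² + 1 = 1 + C*(C + a)²)
((-43 - 36) - 39)*j(6, 5) + 93 = ((-43 - 36) - 39)*(1 + 6*(6 + 5)²) + 93 = (-79 - 39)*(1 + 6*11²) + 93 = -118*(1 + 6*121) + 93 = -118*(1 + 726) + 93 = -118*727 + 93 = -85786 + 93 = -85693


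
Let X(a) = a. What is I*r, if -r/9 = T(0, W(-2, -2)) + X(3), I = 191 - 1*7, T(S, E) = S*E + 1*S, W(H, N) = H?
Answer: -4968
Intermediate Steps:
T(S, E) = S + E*S (T(S, E) = E*S + S = S + E*S)
I = 184 (I = 191 - 7 = 184)
r = -27 (r = -9*(0*(1 - 2) + 3) = -9*(0*(-1) + 3) = -9*(0 + 3) = -9*3 = -27)
I*r = 184*(-27) = -4968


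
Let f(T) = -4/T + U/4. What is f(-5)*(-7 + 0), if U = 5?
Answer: -287/20 ≈ -14.350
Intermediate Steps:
f(T) = 5/4 - 4/T (f(T) = -4/T + 5/4 = 5/4 - 4/T)
f(-5)*(-7 + 0) = (5/4 - 4/(-5))*(-7 + 0) = (5/4 - 4*(-1/5))*(-7) = (5/4 + 4/5)*(-7) = (41/20)*(-7) = -287/20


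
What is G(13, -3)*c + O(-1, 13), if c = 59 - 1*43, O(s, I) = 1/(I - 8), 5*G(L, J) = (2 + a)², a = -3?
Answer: 17/5 ≈ 3.4000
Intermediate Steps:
G(L, J) = ⅕ (G(L, J) = (2 - 3)²/5 = (⅕)*(-1)² = (⅕)*1 = ⅕)
O(s, I) = 1/(-8 + I)
c = 16 (c = 59 - 43 = 16)
G(13, -3)*c + O(-1, 13) = (⅕)*16 + 1/(-8 + 13) = 16/5 + 1/5 = 16/5 + ⅕ = 17/5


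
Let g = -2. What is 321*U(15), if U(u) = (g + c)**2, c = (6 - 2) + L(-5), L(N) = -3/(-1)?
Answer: 8025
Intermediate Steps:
L(N) = 3 (L(N) = -3*(-1) = 3)
c = 7 (c = (6 - 2) + 3 = 4 + 3 = 7)
U(u) = 25 (U(u) = (-2 + 7)**2 = 5**2 = 25)
321*U(15) = 321*25 = 8025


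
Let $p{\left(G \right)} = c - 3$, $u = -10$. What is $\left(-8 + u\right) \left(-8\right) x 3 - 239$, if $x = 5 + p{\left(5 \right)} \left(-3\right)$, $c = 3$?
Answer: $1921$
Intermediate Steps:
$p{\left(G \right)} = 0$ ($p{\left(G \right)} = 3 - 3 = 0$)
$x = 5$ ($x = 5 + 0 \left(-3\right) = 5 + 0 = 5$)
$\left(-8 + u\right) \left(-8\right) x 3 - 239 = \left(-8 - 10\right) \left(-8\right) 5 \cdot 3 - 239 = \left(-18\right) \left(-8\right) 15 - 239 = 144 \cdot 15 - 239 = 2160 - 239 = 1921$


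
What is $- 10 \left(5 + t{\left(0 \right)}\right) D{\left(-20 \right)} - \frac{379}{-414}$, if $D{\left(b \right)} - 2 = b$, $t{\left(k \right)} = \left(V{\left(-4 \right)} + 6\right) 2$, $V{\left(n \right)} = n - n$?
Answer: $\frac{1267219}{414} \approx 3060.9$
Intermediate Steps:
$V{\left(n \right)} = 0$
$t{\left(k \right)} = 12$ ($t{\left(k \right)} = \left(0 + 6\right) 2 = 6 \cdot 2 = 12$)
$D{\left(b \right)} = 2 + b$
$- 10 \left(5 + t{\left(0 \right)}\right) D{\left(-20 \right)} - \frac{379}{-414} = - 10 \left(5 + 12\right) \left(2 - 20\right) - \frac{379}{-414} = \left(-10\right) 17 \left(-18\right) - - \frac{379}{414} = \left(-170\right) \left(-18\right) + \frac{379}{414} = 3060 + \frac{379}{414} = \frac{1267219}{414}$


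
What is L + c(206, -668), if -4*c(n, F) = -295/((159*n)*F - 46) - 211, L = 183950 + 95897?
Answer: 24496510392787/87518872 ≈ 2.7990e+5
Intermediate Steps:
L = 279847
c(n, F) = 211/4 + 295/(4*(-46 + 159*F*n)) (c(n, F) = -(-295/((159*n)*F - 46) - 211)/4 = -(-295/(159*F*n - 46) - 211)/4 = -(-295/(-46 + 159*F*n) - 211)/4 = -(-211 - 295/(-46 + 159*F*n))/4 = 211/4 + 295/(4*(-46 + 159*F*n)))
L + c(206, -668) = 279847 + 3*(-3137 + 11183*(-668)*206)/(4*(-46 + 159*(-668)*206)) = 279847 + 3*(-3137 - 1538870264)/(4*(-46 - 21879672)) = 279847 + (¾)*(-1538873401)/(-21879718) = 279847 + (¾)*(-1/21879718)*(-1538873401) = 279847 + 4616620203/87518872 = 24496510392787/87518872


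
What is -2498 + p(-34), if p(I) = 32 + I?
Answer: -2500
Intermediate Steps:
-2498 + p(-34) = -2498 + (32 - 34) = -2498 - 2 = -2500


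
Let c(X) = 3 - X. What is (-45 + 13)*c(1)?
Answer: -64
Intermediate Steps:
(-45 + 13)*c(1) = (-45 + 13)*(3 - 1*1) = -32*(3 - 1) = -32*2 = -64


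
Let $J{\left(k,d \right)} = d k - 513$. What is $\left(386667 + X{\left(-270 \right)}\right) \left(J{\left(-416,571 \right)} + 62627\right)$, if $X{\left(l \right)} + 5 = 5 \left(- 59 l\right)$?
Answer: $-81801383664$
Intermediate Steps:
$X{\left(l \right)} = -5 - 295 l$ ($X{\left(l \right)} = -5 + 5 \left(- 59 l\right) = -5 - 295 l$)
$J{\left(k,d \right)} = -513 + d k$
$\left(386667 + X{\left(-270 \right)}\right) \left(J{\left(-416,571 \right)} + 62627\right) = \left(386667 - -79645\right) \left(\left(-513 + 571 \left(-416\right)\right) + 62627\right) = \left(386667 + \left(-5 + 79650\right)\right) \left(\left(-513 - 237536\right) + 62627\right) = \left(386667 + 79645\right) \left(-238049 + 62627\right) = 466312 \left(-175422\right) = -81801383664$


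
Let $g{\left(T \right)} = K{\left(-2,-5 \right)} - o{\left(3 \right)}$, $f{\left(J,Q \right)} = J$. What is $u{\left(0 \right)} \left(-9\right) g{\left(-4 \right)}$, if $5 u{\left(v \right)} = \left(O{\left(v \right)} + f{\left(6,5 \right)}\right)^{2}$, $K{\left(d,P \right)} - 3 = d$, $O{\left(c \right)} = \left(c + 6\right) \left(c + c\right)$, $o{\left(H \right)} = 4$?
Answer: $\frac{972}{5} \approx 194.4$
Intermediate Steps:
$O{\left(c \right)} = 2 c \left(6 + c\right)$ ($O{\left(c \right)} = \left(6 + c\right) 2 c = 2 c \left(6 + c\right)$)
$K{\left(d,P \right)} = 3 + d$
$u{\left(v \right)} = \frac{\left(6 + 2 v \left(6 + v\right)\right)^{2}}{5}$ ($u{\left(v \right)} = \frac{\left(2 v \left(6 + v\right) + 6\right)^{2}}{5} = \frac{\left(6 + 2 v \left(6 + v\right)\right)^{2}}{5}$)
$g{\left(T \right)} = -3$ ($g{\left(T \right)} = \left(3 - 2\right) - 4 = 1 - 4 = -3$)
$u{\left(0 \right)} \left(-9\right) g{\left(-4 \right)} = \frac{4 \left(3 + 0 \left(6 + 0\right)\right)^{2}}{5} \left(-9\right) \left(-3\right) = \frac{4 \left(3 + 0 \cdot 6\right)^{2}}{5} \left(-9\right) \left(-3\right) = \frac{4 \left(3 + 0\right)^{2}}{5} \left(-9\right) \left(-3\right) = \frac{4 \cdot 3^{2}}{5} \left(-9\right) \left(-3\right) = \frac{4}{5} \cdot 9 \left(-9\right) \left(-3\right) = \frac{36}{5} \left(-9\right) \left(-3\right) = \left(- \frac{324}{5}\right) \left(-3\right) = \frac{972}{5}$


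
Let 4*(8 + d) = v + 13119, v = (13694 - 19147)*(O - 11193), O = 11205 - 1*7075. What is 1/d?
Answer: 2/19263813 ≈ 1.0382e-7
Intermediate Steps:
O = 4130 (O = 11205 - 7075 = 4130)
v = 38514539 (v = (13694 - 19147)*(4130 - 11193) = -5453*(-7063) = 38514539)
d = 19263813/2 (d = -8 + (38514539 + 13119)/4 = -8 + (¼)*38527658 = -8 + 19263829/2 = 19263813/2 ≈ 9.6319e+6)
1/d = 1/(19263813/2) = 2/19263813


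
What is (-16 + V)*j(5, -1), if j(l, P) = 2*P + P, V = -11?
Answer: 81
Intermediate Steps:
j(l, P) = 3*P
(-16 + V)*j(5, -1) = (-16 - 11)*(3*(-1)) = -27*(-3) = 81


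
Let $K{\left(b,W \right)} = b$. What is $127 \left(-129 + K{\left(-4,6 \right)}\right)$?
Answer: $-16891$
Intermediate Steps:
$127 \left(-129 + K{\left(-4,6 \right)}\right) = 127 \left(-129 - 4\right) = 127 \left(-133\right) = -16891$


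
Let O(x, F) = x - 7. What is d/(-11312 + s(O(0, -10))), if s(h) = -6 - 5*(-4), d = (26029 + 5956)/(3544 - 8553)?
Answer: 31985/56591682 ≈ 0.00056519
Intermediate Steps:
O(x, F) = -7 + x
d = -31985/5009 (d = 31985/(-5009) = 31985*(-1/5009) = -31985/5009 ≈ -6.3855)
s(h) = 14 (s(h) = -6 + 20 = 14)
d/(-11312 + s(O(0, -10))) = -31985/(5009*(-11312 + 14)) = -31985/5009/(-11298) = -31985/5009*(-1/11298) = 31985/56591682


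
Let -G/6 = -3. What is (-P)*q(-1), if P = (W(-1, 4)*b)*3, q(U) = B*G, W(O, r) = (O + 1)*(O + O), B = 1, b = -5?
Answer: 0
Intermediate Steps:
G = 18 (G = -6*(-3) = 18)
W(O, r) = 2*O*(1 + O) (W(O, r) = (1 + O)*(2*O) = 2*O*(1 + O))
q(U) = 18 (q(U) = 1*18 = 18)
P = 0 (P = ((2*(-1)*(1 - 1))*(-5))*3 = ((2*(-1)*0)*(-5))*3 = (0*(-5))*3 = 0*3 = 0)
(-P)*q(-1) = -1*0*18 = 0*18 = 0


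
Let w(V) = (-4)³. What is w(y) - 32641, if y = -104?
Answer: -32705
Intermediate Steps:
w(V) = -64
w(y) - 32641 = -64 - 32641 = -32705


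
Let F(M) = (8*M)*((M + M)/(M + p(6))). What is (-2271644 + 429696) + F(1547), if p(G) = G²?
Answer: -2877512340/1583 ≈ -1.8178e+6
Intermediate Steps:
F(M) = 16*M²/(36 + M) (F(M) = (8*M)*((M + M)/(M + 6²)) = (8*M)*((2*M)/(M + 36)) = (8*M)*((2*M)/(36 + M)) = (8*M)*(2*M/(36 + M)) = 16*M²/(36 + M))
(-2271644 + 429696) + F(1547) = (-2271644 + 429696) + 16*1547²/(36 + 1547) = -1841948 + 16*2393209/1583 = -1841948 + 16*2393209*(1/1583) = -1841948 + 38291344/1583 = -2877512340/1583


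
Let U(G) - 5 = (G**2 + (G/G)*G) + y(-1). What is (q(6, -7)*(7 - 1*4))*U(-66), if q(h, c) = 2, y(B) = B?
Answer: 25764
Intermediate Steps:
U(G) = 4 + G + G**2 (U(G) = 5 + ((G**2 + (G/G)*G) - 1) = 5 + ((G**2 + 1*G) - 1) = 5 + ((G**2 + G) - 1) = 5 + ((G + G**2) - 1) = 5 + (-1 + G + G**2) = 4 + G + G**2)
(q(6, -7)*(7 - 1*4))*U(-66) = (2*(7 - 1*4))*(4 - 66 + (-66)**2) = (2*(7 - 4))*(4 - 66 + 4356) = (2*3)*4294 = 6*4294 = 25764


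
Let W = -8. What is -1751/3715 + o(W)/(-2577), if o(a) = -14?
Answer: -4460317/9573555 ≈ -0.46590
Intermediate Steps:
-1751/3715 + o(W)/(-2577) = -1751/3715 - 14/(-2577) = -1751*1/3715 - 14*(-1/2577) = -1751/3715 + 14/2577 = -4460317/9573555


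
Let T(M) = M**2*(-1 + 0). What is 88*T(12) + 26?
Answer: -12646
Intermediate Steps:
T(M) = -M**2 (T(M) = M**2*(-1) = -M**2)
88*T(12) + 26 = 88*(-1*12**2) + 26 = 88*(-1*144) + 26 = 88*(-144) + 26 = -12672 + 26 = -12646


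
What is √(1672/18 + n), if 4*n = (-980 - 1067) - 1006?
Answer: I*√24133/6 ≈ 25.891*I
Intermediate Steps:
n = -3053/4 (n = ((-980 - 1067) - 1006)/4 = (-2047 - 1006)/4 = (¼)*(-3053) = -3053/4 ≈ -763.25)
√(1672/18 + n) = √(1672/18 - 3053/4) = √(1672*(1/18) - 3053/4) = √(836/9 - 3053/4) = √(-24133/36) = I*√24133/6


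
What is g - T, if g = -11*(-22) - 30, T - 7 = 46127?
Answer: -45922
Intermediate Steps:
T = 46134 (T = 7 + 46127 = 46134)
g = 212 (g = 242 - 30 = 212)
g - T = 212 - 1*46134 = 212 - 46134 = -45922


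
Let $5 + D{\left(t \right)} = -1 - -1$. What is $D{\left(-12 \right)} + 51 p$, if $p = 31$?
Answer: $1576$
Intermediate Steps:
$D{\left(t \right)} = -5$ ($D{\left(t \right)} = -5 - 0 = -5 + \left(-1 + 1\right) = -5 + 0 = -5$)
$D{\left(-12 \right)} + 51 p = -5 + 51 \cdot 31 = -5 + 1581 = 1576$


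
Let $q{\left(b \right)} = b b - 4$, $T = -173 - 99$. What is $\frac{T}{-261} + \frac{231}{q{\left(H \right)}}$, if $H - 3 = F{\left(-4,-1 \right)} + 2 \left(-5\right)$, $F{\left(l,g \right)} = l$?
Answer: $\frac{10235}{3393} \approx 3.0165$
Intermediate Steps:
$T = -272$
$H = -11$ ($H = 3 + \left(-4 + 2 \left(-5\right)\right) = 3 - 14 = -11$)
$q{\left(b \right)} = -4 + b^{2}$ ($q{\left(b \right)} = b^{2} - 4 = -4 + b^{2}$)
$\frac{T}{-261} + \frac{231}{q{\left(H \right)}} = - \frac{272}{-261} + \frac{231}{-4 + \left(-11\right)^{2}} = \left(-272\right) \left(- \frac{1}{261}\right) + \frac{231}{-4 + 121} = \frac{272}{261} + \frac{231}{117} = \frac{272}{261} + 231 \cdot \frac{1}{117} = \frac{272}{261} + \frac{77}{39} = \frac{10235}{3393}$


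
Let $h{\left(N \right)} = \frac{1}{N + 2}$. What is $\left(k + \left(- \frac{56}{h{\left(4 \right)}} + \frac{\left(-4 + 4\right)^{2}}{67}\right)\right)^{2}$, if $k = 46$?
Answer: $84100$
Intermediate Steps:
$h{\left(N \right)} = \frac{1}{2 + N}$
$\left(k + \left(- \frac{56}{h{\left(4 \right)}} + \frac{\left(-4 + 4\right)^{2}}{67}\right)\right)^{2} = \left(46 + \left(- \frac{56}{\frac{1}{2 + 4}} + \frac{\left(-4 + 4\right)^{2}}{67}\right)\right)^{2} = \left(46 + \left(- \frac{56}{\frac{1}{6}} + 0^{2} \cdot \frac{1}{67}\right)\right)^{2} = \left(46 + \left(- 56 \frac{1}{\frac{1}{6}} + 0 \cdot \frac{1}{67}\right)\right)^{2} = \left(46 + \left(\left(-56\right) 6 + 0\right)\right)^{2} = \left(46 + \left(-336 + 0\right)\right)^{2} = \left(46 - 336\right)^{2} = \left(-290\right)^{2} = 84100$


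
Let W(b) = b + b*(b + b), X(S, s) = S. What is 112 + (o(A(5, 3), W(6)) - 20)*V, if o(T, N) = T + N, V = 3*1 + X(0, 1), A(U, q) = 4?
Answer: 298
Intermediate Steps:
W(b) = b + 2*b² (W(b) = b + b*(2*b) = b + 2*b²)
V = 3 (V = 3*1 + 0 = 3 + 0 = 3)
o(T, N) = N + T
112 + (o(A(5, 3), W(6)) - 20)*V = 112 + ((6*(1 + 2*6) + 4) - 20)*3 = 112 + ((6*(1 + 12) + 4) - 20)*3 = 112 + ((6*13 + 4) - 20)*3 = 112 + ((78 + 4) - 20)*3 = 112 + (82 - 20)*3 = 112 + 62*3 = 112 + 186 = 298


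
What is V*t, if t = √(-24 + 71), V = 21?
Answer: 21*√47 ≈ 143.97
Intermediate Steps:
t = √47 ≈ 6.8557
V*t = 21*√47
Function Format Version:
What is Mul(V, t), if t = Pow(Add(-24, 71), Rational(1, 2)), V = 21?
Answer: Mul(21, Pow(47, Rational(1, 2))) ≈ 143.97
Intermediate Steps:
t = Pow(47, Rational(1, 2)) ≈ 6.8557
Mul(V, t) = Mul(21, Pow(47, Rational(1, 2)))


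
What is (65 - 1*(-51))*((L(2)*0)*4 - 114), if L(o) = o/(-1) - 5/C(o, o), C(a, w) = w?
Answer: -13224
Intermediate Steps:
L(o) = -o - 5/o (L(o) = o/(-1) - 5/o = o*(-1) - 5/o = -o - 5/o)
(65 - 1*(-51))*((L(2)*0)*4 - 114) = (65 - 1*(-51))*(((-1*2 - 5/2)*0)*4 - 114) = (65 + 51)*(((-2 - 5*½)*0)*4 - 114) = 116*(((-2 - 5/2)*0)*4 - 114) = 116*(-9/2*0*4 - 114) = 116*(0*4 - 114) = 116*(0 - 114) = 116*(-114) = -13224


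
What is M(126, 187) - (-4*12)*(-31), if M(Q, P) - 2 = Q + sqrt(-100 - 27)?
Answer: -1360 + I*sqrt(127) ≈ -1360.0 + 11.269*I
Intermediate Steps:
M(Q, P) = 2 + Q + I*sqrt(127) (M(Q, P) = 2 + (Q + sqrt(-100 - 27)) = 2 + (Q + sqrt(-127)) = 2 + (Q + I*sqrt(127)) = 2 + Q + I*sqrt(127))
M(126, 187) - (-4*12)*(-31) = (2 + 126 + I*sqrt(127)) - (-4*12)*(-31) = (128 + I*sqrt(127)) - (-48)*(-31) = (128 + I*sqrt(127)) - 1*1488 = (128 + I*sqrt(127)) - 1488 = -1360 + I*sqrt(127)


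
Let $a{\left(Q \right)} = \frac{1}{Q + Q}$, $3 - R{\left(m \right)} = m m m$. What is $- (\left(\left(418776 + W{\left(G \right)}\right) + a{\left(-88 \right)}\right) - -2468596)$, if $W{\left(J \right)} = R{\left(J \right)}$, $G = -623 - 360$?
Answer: $- \frac{167683905311}{176} \approx -9.5275 \cdot 10^{8}$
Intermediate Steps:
$G = -983$ ($G = -623 - 360 = -983$)
$R{\left(m \right)} = 3 - m^{3}$ ($R{\left(m \right)} = 3 - m m m = 3 - m^{2} m = 3 - m^{3}$)
$W{\left(J \right)} = 3 - J^{3}$
$a{\left(Q \right)} = \frac{1}{2 Q}$
$- (\left(\left(418776 + W{\left(G \right)}\right) + a{\left(-88 \right)}\right) - -2468596) = - (\left(\left(418776 + \left(3 - \left(-983\right)^{3}\right)\right) + \frac{1}{2 \left(-88\right)}\right) - -2468596) = - (\left(\left(418776 + \left(3 - -949862087\right)\right) + \frac{1}{2} \left(- \frac{1}{88}\right)\right) + 2468596) = - (\left(\left(418776 + \left(3 + 949862087\right)\right) - \frac{1}{176}\right) + 2468596) = - (\left(\left(418776 + 949862090\right) - \frac{1}{176}\right) + 2468596) = - (\left(950280866 - \frac{1}{176}\right) + 2468596) = - (\frac{167249432415}{176} + 2468596) = \left(-1\right) \frac{167683905311}{176} = - \frac{167683905311}{176}$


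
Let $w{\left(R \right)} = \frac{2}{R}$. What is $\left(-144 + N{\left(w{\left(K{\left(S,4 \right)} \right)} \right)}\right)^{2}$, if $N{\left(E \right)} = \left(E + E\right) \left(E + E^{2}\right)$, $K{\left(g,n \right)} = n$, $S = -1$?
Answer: $\frac{328329}{16} \approx 20521.0$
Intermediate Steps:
$N{\left(E \right)} = 2 E \left(E + E^{2}\right)$
$\left(-144 + N{\left(w{\left(K{\left(S,4 \right)} \right)} \right)}\right)^{2} = \left(-144 + 2 \left(\frac{2}{4}\right)^{2} \left(1 + \frac{2}{4}\right)\right)^{2} = \left(-144 + 2 \left(2 \cdot \frac{1}{4}\right)^{2} \left(1 + 2 \cdot \frac{1}{4}\right)\right)^{2} = \left(-144 + \frac{2 \left(1 + \frac{1}{2}\right)}{4}\right)^{2} = \left(-144 + 2 \cdot \frac{1}{4} \cdot \frac{3}{2}\right)^{2} = \left(-144 + \frac{3}{4}\right)^{2} = \left(- \frac{573}{4}\right)^{2} = \frac{328329}{16}$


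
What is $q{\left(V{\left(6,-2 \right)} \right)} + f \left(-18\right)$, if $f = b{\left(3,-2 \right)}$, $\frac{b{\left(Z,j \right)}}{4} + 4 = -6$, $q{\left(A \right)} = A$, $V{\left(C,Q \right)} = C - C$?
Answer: $720$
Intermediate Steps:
$V{\left(C,Q \right)} = 0$
$b{\left(Z,j \right)} = -40$ ($b{\left(Z,j \right)} = -16 + 4 \left(-6\right) = -16 - 24 = -40$)
$f = -40$
$q{\left(V{\left(6,-2 \right)} \right)} + f \left(-18\right) = 0 - -720 = 0 + 720 = 720$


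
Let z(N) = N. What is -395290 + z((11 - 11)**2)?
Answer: -395290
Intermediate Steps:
-395290 + z((11 - 11)**2) = -395290 + (11 - 11)**2 = -395290 + 0**2 = -395290 + 0 = -395290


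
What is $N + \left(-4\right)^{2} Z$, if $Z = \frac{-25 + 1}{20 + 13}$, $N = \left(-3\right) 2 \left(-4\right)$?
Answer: $\frac{136}{11} \approx 12.364$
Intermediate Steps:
$N = 24$ ($N = \left(-6\right) \left(-4\right) = 24$)
$Z = - \frac{8}{11}$ ($Z = - \frac{24}{33} = \left(-24\right) \frac{1}{33} = - \frac{8}{11} \approx -0.72727$)
$N + \left(-4\right)^{2} Z = 24 + \left(-4\right)^{2} \left(- \frac{8}{11}\right) = 24 + 16 \left(- \frac{8}{11}\right) = 24 - \frac{128}{11} = \frac{136}{11}$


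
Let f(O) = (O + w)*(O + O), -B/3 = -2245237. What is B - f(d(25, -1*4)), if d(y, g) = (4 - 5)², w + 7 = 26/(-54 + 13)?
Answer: 276164695/41 ≈ 6.7357e+6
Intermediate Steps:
B = 6735711 (B = -3*(-2245237) = 6735711)
w = -313/41 (w = -7 + 26/(-54 + 13) = -7 + 26/(-41) = -7 - 1/41*26 = -7 - 26/41 = -313/41 ≈ -7.6341)
d(y, g) = 1 (d(y, g) = (-1)² = 1)
f(O) = 2*O*(-313/41 + O) (f(O) = (O - 313/41)*(O + O) = (-313/41 + O)*(2*O) = 2*O*(-313/41 + O))
B - f(d(25, -1*4)) = 6735711 - 2*(-313 + 41*1)/41 = 6735711 - 2*(-313 + 41)/41 = 6735711 - 2*(-272)/41 = 6735711 - 1*(-544/41) = 6735711 + 544/41 = 276164695/41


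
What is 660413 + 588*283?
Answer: 826817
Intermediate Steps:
660413 + 588*283 = 660413 + 166404 = 826817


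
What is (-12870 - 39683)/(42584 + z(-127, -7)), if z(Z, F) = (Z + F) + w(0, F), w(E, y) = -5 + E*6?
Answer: -52553/42445 ≈ -1.2381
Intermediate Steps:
w(E, y) = -5 + 6*E
z(Z, F) = -5 + F + Z (z(Z, F) = (Z + F) + (-5 + 6*0) = (F + Z) + (-5 + 0) = (F + Z) - 5 = -5 + F + Z)
(-12870 - 39683)/(42584 + z(-127, -7)) = (-12870 - 39683)/(42584 + (-5 - 7 - 127)) = -52553/(42584 - 139) = -52553/42445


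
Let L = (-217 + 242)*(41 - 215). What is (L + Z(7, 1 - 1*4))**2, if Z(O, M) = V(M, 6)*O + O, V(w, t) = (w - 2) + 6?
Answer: 18800896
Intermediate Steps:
V(w, t) = 4 + w (V(w, t) = (-2 + w) + 6 = 4 + w)
Z(O, M) = O + O*(4 + M) (Z(O, M) = (4 + M)*O + O = O*(4 + M) + O = O + O*(4 + M))
L = -4350 (L = 25*(-174) = -4350)
(L + Z(7, 1 - 1*4))**2 = (-4350 + 7*(5 + (1 - 1*4)))**2 = (-4350 + 7*(5 + (1 - 4)))**2 = (-4350 + 7*(5 - 3))**2 = (-4350 + 7*2)**2 = (-4350 + 14)**2 = (-4336)**2 = 18800896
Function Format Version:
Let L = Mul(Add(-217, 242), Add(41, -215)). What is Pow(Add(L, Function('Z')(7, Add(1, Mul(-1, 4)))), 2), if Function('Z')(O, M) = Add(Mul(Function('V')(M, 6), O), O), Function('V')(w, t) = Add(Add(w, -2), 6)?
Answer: 18800896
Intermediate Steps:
Function('V')(w, t) = Add(4, w) (Function('V')(w, t) = Add(Add(-2, w), 6) = Add(4, w))
Function('Z')(O, M) = Add(O, Mul(O, Add(4, M))) (Function('Z')(O, M) = Add(Mul(Add(4, M), O), O) = Add(Mul(O, Add(4, M)), O) = Add(O, Mul(O, Add(4, M))))
L = -4350 (L = Mul(25, -174) = -4350)
Pow(Add(L, Function('Z')(7, Add(1, Mul(-1, 4)))), 2) = Pow(Add(-4350, Mul(7, Add(5, Add(1, Mul(-1, 4))))), 2) = Pow(Add(-4350, Mul(7, Add(5, Add(1, -4)))), 2) = Pow(Add(-4350, Mul(7, Add(5, -3))), 2) = Pow(Add(-4350, Mul(7, 2)), 2) = Pow(Add(-4350, 14), 2) = Pow(-4336, 2) = 18800896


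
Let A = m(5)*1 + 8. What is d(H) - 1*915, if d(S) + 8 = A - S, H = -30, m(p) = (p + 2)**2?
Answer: -836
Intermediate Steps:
m(p) = (2 + p)**2
A = 57 (A = (2 + 5)**2*1 + 8 = 7**2*1 + 8 = 49*1 + 8 = 49 + 8 = 57)
d(S) = 49 - S (d(S) = -8 + (57 - S) = 49 - S)
d(H) - 1*915 = (49 - 1*(-30)) - 1*915 = (49 + 30) - 915 = 79 - 915 = -836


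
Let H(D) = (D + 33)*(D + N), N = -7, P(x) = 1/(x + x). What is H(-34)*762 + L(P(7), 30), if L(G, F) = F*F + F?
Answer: 32172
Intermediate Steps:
P(x) = 1/(2*x)
L(G, F) = F + F² (L(G, F) = F² + F = F + F²)
H(D) = (-7 + D)*(33 + D) (H(D) = (D + 33)*(D - 7) = (33 + D)*(-7 + D) = (-7 + D)*(33 + D))
H(-34)*762 + L(P(7), 30) = (-231 + (-34)² + 26*(-34))*762 + 30*(1 + 30) = (-231 + 1156 - 884)*762 + 30*31 = 41*762 + 930 = 31242 + 930 = 32172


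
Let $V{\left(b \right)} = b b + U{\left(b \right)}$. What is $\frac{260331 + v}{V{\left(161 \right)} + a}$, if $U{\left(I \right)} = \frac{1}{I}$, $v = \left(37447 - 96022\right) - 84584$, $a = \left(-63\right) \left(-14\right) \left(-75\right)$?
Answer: $- \frac{4716173}{1619217} \approx -2.9126$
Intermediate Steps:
$a = -66150$ ($a = 882 \left(-75\right) = -66150$)
$v = -143159$ ($v = -58575 - 84584 = -143159$)
$V{\left(b \right)} = \frac{1}{b} + b^{2}$ ($V{\left(b \right)} = b b + \frac{1}{b} = b^{2} + \frac{1}{b} = \frac{1}{b} + b^{2}$)
$\frac{260331 + v}{V{\left(161 \right)} + a} = \frac{260331 - 143159}{\frac{1 + 161^{3}}{161} - 66150} = \frac{117172}{\frac{1 + 4173281}{161} - 66150} = \frac{117172}{\frac{1}{161} \cdot 4173282 - 66150} = \frac{117172}{\frac{4173282}{161} - 66150} = \frac{117172}{- \frac{6476868}{161}} = 117172 \left(- \frac{161}{6476868}\right) = - \frac{4716173}{1619217}$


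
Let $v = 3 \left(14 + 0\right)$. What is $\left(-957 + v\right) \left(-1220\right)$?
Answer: $1116300$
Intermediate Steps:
$v = 42$ ($v = 3 \cdot 14 = 42$)
$\left(-957 + v\right) \left(-1220\right) = \left(-957 + 42\right) \left(-1220\right) = \left(-915\right) \left(-1220\right) = 1116300$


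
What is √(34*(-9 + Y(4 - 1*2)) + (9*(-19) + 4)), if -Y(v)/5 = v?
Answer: I*√813 ≈ 28.513*I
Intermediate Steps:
Y(v) = -5*v
√(34*(-9 + Y(4 - 1*2)) + (9*(-19) + 4)) = √(34*(-9 - 5*(4 - 1*2)) + (9*(-19) + 4)) = √(34*(-9 - 5*(4 - 2)) + (-171 + 4)) = √(34*(-9 - 5*2) - 167) = √(34*(-9 - 10) - 167) = √(34*(-19) - 167) = √(-646 - 167) = √(-813) = I*√813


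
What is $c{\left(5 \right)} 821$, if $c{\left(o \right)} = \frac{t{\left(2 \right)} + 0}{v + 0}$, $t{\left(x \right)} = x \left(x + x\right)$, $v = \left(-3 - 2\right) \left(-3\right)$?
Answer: $\frac{6568}{15} \approx 437.87$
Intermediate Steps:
$v = 15$ ($v = \left(-5\right) \left(-3\right) = 15$)
$t{\left(x \right)} = 2 x^{2}$ ($t{\left(x \right)} = x 2 x = 2 x^{2}$)
$c{\left(o \right)} = \frac{8}{15}$ ($c{\left(o \right)} = \frac{2 \cdot 2^{2} + 0}{15 + 0} = \frac{2 \cdot 4 + 0}{15} = \left(8 + 0\right) \frac{1}{15} = 8 \cdot \frac{1}{15} = \frac{8}{15}$)
$c{\left(5 \right)} 821 = \frac{8}{15} \cdot 821 = \frac{6568}{15}$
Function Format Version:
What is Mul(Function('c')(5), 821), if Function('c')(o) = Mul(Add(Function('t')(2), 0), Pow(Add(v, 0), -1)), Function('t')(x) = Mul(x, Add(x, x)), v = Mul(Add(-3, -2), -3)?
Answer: Rational(6568, 15) ≈ 437.87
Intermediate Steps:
v = 15 (v = Mul(-5, -3) = 15)
Function('t')(x) = Mul(2, Pow(x, 2)) (Function('t')(x) = Mul(x, Mul(2, x)) = Mul(2, Pow(x, 2)))
Function('c')(o) = Rational(8, 15) (Function('c')(o) = Mul(Add(Mul(2, Pow(2, 2)), 0), Pow(Add(15, 0), -1)) = Mul(Add(Mul(2, 4), 0), Pow(15, -1)) = Mul(Add(8, 0), Rational(1, 15)) = Mul(8, Rational(1, 15)) = Rational(8, 15))
Mul(Function('c')(5), 821) = Mul(Rational(8, 15), 821) = Rational(6568, 15)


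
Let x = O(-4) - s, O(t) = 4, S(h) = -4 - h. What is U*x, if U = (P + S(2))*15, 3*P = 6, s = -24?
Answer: -1680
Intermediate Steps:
P = 2 (P = (⅓)*6 = 2)
U = -60 (U = (2 + (-4 - 1*2))*15 = (2 + (-4 - 2))*15 = (2 - 6)*15 = -4*15 = -60)
x = 28 (x = 4 - 1*(-24) = 4 + 24 = 28)
U*x = -60*28 = -1680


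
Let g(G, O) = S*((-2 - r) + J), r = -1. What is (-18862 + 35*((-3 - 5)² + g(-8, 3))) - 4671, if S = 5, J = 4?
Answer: -20768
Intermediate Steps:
g(G, O) = 15 (g(G, O) = 5*((-2 - 1*(-1)) + 4) = 5*((-2 + 1) + 4) = 5*(-1 + 4) = 5*3 = 15)
(-18862 + 35*((-3 - 5)² + g(-8, 3))) - 4671 = (-18862 + 35*((-3 - 5)² + 15)) - 4671 = (-18862 + 35*((-8)² + 15)) - 4671 = (-18862 + 35*(64 + 15)) - 4671 = (-18862 + 35*79) - 4671 = (-18862 + 2765) - 4671 = -16097 - 4671 = -20768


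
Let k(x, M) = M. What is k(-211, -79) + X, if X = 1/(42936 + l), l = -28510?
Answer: -1139653/14426 ≈ -79.000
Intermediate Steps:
X = 1/14426 (X = 1/(42936 - 28510) = 1/14426 ≈ 6.9319e-5)
k(-211, -79) + X = -79 + 1/14426 = -1139653/14426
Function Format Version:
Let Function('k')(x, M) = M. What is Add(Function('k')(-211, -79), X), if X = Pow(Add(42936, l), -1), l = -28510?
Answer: Rational(-1139653, 14426) ≈ -79.000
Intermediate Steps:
X = Rational(1, 14426) (X = Pow(Add(42936, -28510), -1) = Pow(14426, -1) = Rational(1, 14426) ≈ 6.9319e-5)
Add(Function('k')(-211, -79), X) = Add(-79, Rational(1, 14426)) = Rational(-1139653, 14426)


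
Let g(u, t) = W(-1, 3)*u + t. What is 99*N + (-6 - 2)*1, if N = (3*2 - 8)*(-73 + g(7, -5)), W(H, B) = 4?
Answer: 9892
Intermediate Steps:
g(u, t) = t + 4*u (g(u, t) = 4*u + t = t + 4*u)
N = 100 (N = (3*2 - 8)*(-73 + (-5 + 4*7)) = (6 - 8)*(-73 + (-5 + 28)) = -2*(-73 + 23) = -2*(-50) = 100)
99*N + (-6 - 2)*1 = 99*100 + (-6 - 2)*1 = 9900 - 8*1 = 9900 - 8 = 9892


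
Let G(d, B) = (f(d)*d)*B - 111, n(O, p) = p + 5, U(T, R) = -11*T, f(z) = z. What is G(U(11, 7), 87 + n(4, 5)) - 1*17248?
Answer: 1402818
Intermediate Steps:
n(O, p) = 5 + p
G(d, B) = -111 + B*d**2 (G(d, B) = (d*d)*B - 111 = d**2*B - 111 = B*d**2 - 111 = -111 + B*d**2)
G(U(11, 7), 87 + n(4, 5)) - 1*17248 = (-111 + (87 + (5 + 5))*(-11*11)**2) - 1*17248 = (-111 + (87 + 10)*(-121)**2) - 17248 = (-111 + 97*14641) - 17248 = (-111 + 1420177) - 17248 = 1420066 - 17248 = 1402818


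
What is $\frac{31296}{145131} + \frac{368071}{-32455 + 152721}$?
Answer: $\frac{19060785679}{5818108282} \approx 3.2761$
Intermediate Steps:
$\frac{31296}{145131} + \frac{368071}{-32455 + 152721} = 31296 \cdot \frac{1}{145131} + \frac{368071}{120266} = \frac{10432}{48377} + 368071 \cdot \frac{1}{120266} = \frac{10432}{48377} + \frac{368071}{120266} = \frac{19060785679}{5818108282}$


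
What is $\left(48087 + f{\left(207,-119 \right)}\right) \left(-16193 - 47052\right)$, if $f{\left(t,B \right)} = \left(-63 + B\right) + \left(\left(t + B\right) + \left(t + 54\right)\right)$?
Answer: $-3051824230$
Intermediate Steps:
$f{\left(t,B \right)} = -9 + 2 B + 2 t$ ($f{\left(t,B \right)} = \left(-63 + B\right) + \left(\left(B + t\right) + \left(54 + t\right)\right) = \left(-63 + B\right) + \left(54 + B + 2 t\right) = -9 + 2 B + 2 t$)
$\left(48087 + f{\left(207,-119 \right)}\right) \left(-16193 - 47052\right) = \left(48087 + \left(-9 + 2 \left(-119\right) + 2 \cdot 207\right)\right) \left(-16193 - 47052\right) = \left(48087 - -167\right) \left(-63245\right) = \left(48087 + 167\right) \left(-63245\right) = 48254 \left(-63245\right) = -3051824230$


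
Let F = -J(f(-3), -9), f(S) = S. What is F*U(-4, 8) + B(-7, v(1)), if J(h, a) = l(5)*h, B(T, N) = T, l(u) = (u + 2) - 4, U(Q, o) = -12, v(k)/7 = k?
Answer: -115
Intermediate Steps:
v(k) = 7*k
l(u) = -2 + u (l(u) = (2 + u) - 4 = -2 + u)
J(h, a) = 3*h (J(h, a) = (-2 + 5)*h = 3*h)
F = 9 (F = -3*(-3) = -1*(-9) = 9)
F*U(-4, 8) + B(-7, v(1)) = 9*(-12) - 7 = -108 - 7 = -115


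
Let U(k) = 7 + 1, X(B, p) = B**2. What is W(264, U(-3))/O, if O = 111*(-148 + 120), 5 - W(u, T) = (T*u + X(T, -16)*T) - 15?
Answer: 31/37 ≈ 0.83784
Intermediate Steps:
U(k) = 8
W(u, T) = 20 - T**3 - T*u (W(u, T) = 5 - ((T*u + T**2*T) - 15) = 5 - ((T*u + T**3) - 15) = 5 - ((T**3 + T*u) - 15) = 5 - (-15 + T**3 + T*u) = 5 + (15 - T**3 - T*u) = 20 - T**3 - T*u)
O = -3108 (O = 111*(-28) = -3108)
W(264, U(-3))/O = (20 - 1*8**3 - 1*8*264)/(-3108) = (20 - 1*512 - 2112)*(-1/3108) = (20 - 512 - 2112)*(-1/3108) = -2604*(-1/3108) = 31/37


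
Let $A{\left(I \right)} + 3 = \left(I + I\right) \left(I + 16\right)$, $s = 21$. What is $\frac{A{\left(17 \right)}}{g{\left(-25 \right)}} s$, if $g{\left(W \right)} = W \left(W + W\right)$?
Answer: $\frac{23499}{1250} \approx 18.799$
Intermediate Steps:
$A{\left(I \right)} = -3 + 2 I \left(16 + I\right)$ ($A{\left(I \right)} = -3 + \left(I + I\right) \left(I + 16\right) = -3 + 2 I \left(16 + I\right)$)
$g{\left(W \right)} = 2 W^{2}$ ($g{\left(W \right)} = W 2 W = 2 W^{2}$)
$\frac{A{\left(17 \right)}}{g{\left(-25 \right)}} s = \frac{-3 + 2 \cdot 17^{2} + 32 \cdot 17}{2 \left(-25\right)^{2}} \cdot 21 = \frac{-3 + 2 \cdot 289 + 544}{2 \cdot 625} \cdot 21 = \frac{-3 + 578 + 544}{1250} \cdot 21 = 1119 \cdot \frac{1}{1250} \cdot 21 = \frac{1119}{1250} \cdot 21 = \frac{23499}{1250}$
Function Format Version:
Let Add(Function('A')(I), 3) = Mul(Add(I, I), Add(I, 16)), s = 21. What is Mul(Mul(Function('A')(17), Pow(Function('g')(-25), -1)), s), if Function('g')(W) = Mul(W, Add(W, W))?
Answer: Rational(23499, 1250) ≈ 18.799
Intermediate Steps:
Function('A')(I) = Add(-3, Mul(2, I, Add(16, I))) (Function('A')(I) = Add(-3, Mul(Add(I, I), Add(I, 16))) = Add(-3, Mul(Mul(2, I), Add(16, I))) = Add(-3, Mul(2, I, Add(16, I))))
Function('g')(W) = Mul(2, Pow(W, 2)) (Function('g')(W) = Mul(W, Mul(2, W)) = Mul(2, Pow(W, 2)))
Mul(Mul(Function('A')(17), Pow(Function('g')(-25), -1)), s) = Mul(Mul(Add(-3, Mul(2, Pow(17, 2)), Mul(32, 17)), Pow(Mul(2, Pow(-25, 2)), -1)), 21) = Mul(Mul(Add(-3, Mul(2, 289), 544), Pow(Mul(2, 625), -1)), 21) = Mul(Mul(Add(-3, 578, 544), Pow(1250, -1)), 21) = Mul(Mul(1119, Rational(1, 1250)), 21) = Mul(Rational(1119, 1250), 21) = Rational(23499, 1250)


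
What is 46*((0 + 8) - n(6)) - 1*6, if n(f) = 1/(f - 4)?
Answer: 339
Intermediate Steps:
n(f) = 1/(-4 + f)
46*((0 + 8) - n(6)) - 1*6 = 46*((0 + 8) - 1/(-4 + 6)) - 1*6 = 46*(8 - 1/2) - 6 = 46*(8 - 1*½) - 6 = 46*(8 - ½) - 6 = 46*(15/2) - 6 = 345 - 6 = 339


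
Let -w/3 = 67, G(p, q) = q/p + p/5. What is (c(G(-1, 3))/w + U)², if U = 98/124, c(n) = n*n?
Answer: 53062504609/97063402500 ≈ 0.54668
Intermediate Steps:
G(p, q) = p/5 + q/p (G(p, q) = q/p + p*(⅕) = q/p + p/5 = p/5 + q/p)
c(n) = n²
w = -201 (w = -3*67 = -201)
U = 49/62 (U = 98*(1/124) = 49/62 ≈ 0.79032)
(c(G(-1, 3))/w + U)² = (((⅕)*(-1) + 3/(-1))²/(-201) + 49/62)² = ((-⅕ + 3*(-1))²*(-1/201) + 49/62)² = ((-⅕ - 3)²*(-1/201) + 49/62)² = ((-16/5)²*(-1/201) + 49/62)² = ((256/25)*(-1/201) + 49/62)² = (-256/5025 + 49/62)² = (230353/311550)² = 53062504609/97063402500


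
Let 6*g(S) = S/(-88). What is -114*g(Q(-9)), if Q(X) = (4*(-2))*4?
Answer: -76/11 ≈ -6.9091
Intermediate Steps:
Q(X) = -32 (Q(X) = -8*4 = -32)
g(S) = -S/528 (g(S) = (S/(-88))/6 = (S*(-1/88))/6 = (-S/88)/6 = -S/528)
-114*g(Q(-9)) = -(-19)*(-32)/88 = -114*2/33 = -76/11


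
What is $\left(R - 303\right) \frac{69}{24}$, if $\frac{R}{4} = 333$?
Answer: $\frac{23667}{8} \approx 2958.4$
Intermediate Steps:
$R = 1332$ ($R = 4 \cdot 333 = 1332$)
$\left(R - 303\right) \frac{69}{24} = \left(1332 - 303\right) \frac{69}{24} = 1029 \cdot 69 \cdot \frac{1}{24} = 1029 \cdot \frac{23}{8} = \frac{23667}{8}$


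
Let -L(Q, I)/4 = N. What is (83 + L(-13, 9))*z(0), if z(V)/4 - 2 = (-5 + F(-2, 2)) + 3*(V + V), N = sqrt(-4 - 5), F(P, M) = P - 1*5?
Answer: -3320 + 480*I ≈ -3320.0 + 480.0*I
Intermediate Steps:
F(P, M) = -5 + P (F(P, M) = P - 5 = -5 + P)
N = 3*I (N = sqrt(-9) = 3*I ≈ 3.0*I)
L(Q, I) = -12*I
z(V) = -40 + 24*V (z(V) = 8 + 4*((-5 + (-5 - 2)) + 3*(V + V)) = 8 + 4*((-5 - 7) + 3*(2*V)) = 8 + 4*(-12 + 6*V) = 8 + (-48 + 24*V) = -40 + 24*V)
(83 + L(-13, 9))*z(0) = (83 - 12*I)*(-40 + 24*0) = (83 - 12*I)*(-40 + 0) = (83 - 12*I)*(-40) = -3320 + 480*I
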